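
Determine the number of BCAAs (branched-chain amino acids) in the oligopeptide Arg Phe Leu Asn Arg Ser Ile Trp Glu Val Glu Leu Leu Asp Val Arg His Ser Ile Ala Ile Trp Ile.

9

The BCAAs are Val, Leu, and Ile — aliphatic side chains with a branch point.
Matching residues: Leu3, Ile7, Val10, Leu12, Leu13, Val15, Ile19, Ile21, Ile23.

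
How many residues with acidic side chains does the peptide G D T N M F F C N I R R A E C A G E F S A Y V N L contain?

3

Aspartate (D) and glutamate (E) have carboxylic-acid side chains and are the acidic amino acids.
Matching residues: D2, E14, E18.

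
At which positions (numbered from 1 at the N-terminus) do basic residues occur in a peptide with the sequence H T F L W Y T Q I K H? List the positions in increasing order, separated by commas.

Lysine (K), arginine (R), and histidine (H) have basic, nitrogen-containing side chains.
Matching residues: H1, K10, H11.

1, 10, 11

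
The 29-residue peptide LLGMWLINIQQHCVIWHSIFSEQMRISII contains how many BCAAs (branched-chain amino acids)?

The BCAAs are Val, Leu, and Ile — aliphatic side chains with a branch point.
Matching residues: L1, L2, L6, I7, I9, V14, I15, I19, I26, I28, I29.

11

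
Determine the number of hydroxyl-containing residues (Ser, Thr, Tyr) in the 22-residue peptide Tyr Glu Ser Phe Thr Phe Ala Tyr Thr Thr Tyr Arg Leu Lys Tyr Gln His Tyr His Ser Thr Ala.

11

Matching residues: Tyr1, Ser3, Thr5, Tyr8, Thr9, Thr10, Tyr11, Tyr15, Tyr18, Ser20, Thr21.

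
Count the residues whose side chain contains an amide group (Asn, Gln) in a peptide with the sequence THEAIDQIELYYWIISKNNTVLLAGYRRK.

Matching residues: Q7, N18, N19.

3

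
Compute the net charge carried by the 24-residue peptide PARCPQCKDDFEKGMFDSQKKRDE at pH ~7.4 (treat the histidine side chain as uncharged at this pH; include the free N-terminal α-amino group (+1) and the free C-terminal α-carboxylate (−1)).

0

The side chains ionized at physiological pH are Lys/Arg (+1) and Asp/Glu (−1); with His treated as neutral, nothing else contributes.
Positive (K, R): R3, K8, K13, K20, K21, R22 → +6.
Negative (D, E): D9, D10, E12, D17, D23, E24 → −6.
The N-terminus (+1) and C-terminus (−1) cancel.
Net charge = (+6) + (−6) = 0.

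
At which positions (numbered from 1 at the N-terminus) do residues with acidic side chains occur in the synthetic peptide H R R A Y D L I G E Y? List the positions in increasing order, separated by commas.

6, 10

The acidic residues are Asp (D) and Glu (E), whose side chains end in a carboxylate group.
Matching residues: D6, E10.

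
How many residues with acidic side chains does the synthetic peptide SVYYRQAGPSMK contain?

0

The acidic residues are Asp (D) and Glu (E), whose side chains end in a carboxylate group.
None of the 12 residues belong to this group.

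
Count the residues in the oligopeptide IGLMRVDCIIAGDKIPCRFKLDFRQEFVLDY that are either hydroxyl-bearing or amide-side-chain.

Hydroxyl-bearing: S, T, Y. Amide-side-chain: N, Q.
Hydroxyl-bearing residues here: Y31 (1).
Amide-side-chain residues here: Q25 (1).
The two groups share no amino acid, so total = 1 + 1 = 2.

2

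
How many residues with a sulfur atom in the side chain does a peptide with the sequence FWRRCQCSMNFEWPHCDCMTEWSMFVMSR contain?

Only Cys (C) and Met (M) have a sulfur atom in the side chain.
Matching residues: C5, C7, M9, C16, C18, M19, M24, M27.

8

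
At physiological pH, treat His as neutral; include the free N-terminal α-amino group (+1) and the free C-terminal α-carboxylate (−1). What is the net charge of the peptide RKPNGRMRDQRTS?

At pH ~7.4 the Lys and Arg side chains are protonated (+1), the Asp and Glu side chains are deprotonated (−1), and with His taken as neutral all other side chains carry no charge.
Positive (K, R): R1, K2, R6, R8, R11 → +5.
Negative (D, E): D9 → −1.
The N-terminus (+1) and C-terminus (−1) cancel.
Net charge = (+5) + (−1) = +4.

+4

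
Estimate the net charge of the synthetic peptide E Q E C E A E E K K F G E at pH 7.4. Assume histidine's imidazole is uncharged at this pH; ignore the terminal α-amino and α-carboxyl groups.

The side chains ionized at physiological pH are Lys/Arg (+1) and Asp/Glu (−1); with His treated as neutral, nothing else contributes.
Positive (K, R): K9, K10 → +2.
Negative (D, E): E1, E3, E5, E7, E8, E13 → −6.
Net charge = (+2) + (−6) = −4.

-4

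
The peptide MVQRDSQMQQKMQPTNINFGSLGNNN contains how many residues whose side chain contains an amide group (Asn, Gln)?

Matching residues: Q3, Q7, Q9, Q10, Q13, N16, N18, N24, N25, N26.

10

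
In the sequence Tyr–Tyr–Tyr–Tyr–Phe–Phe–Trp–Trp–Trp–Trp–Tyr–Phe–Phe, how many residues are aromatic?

13

Phenylalanine (F), tryptophan (W), and tyrosine (Y) have aromatic ring side chains.
Matching residues: Tyr1, Tyr2, Tyr3, Tyr4, Phe5, Phe6, Trp7, Trp8, Trp9, Trp10, Tyr11, Phe12, Phe13.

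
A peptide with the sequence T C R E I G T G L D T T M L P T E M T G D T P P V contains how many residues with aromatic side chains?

0

Phenylalanine (F), tryptophan (W), and tyrosine (Y) have aromatic ring side chains.
None of the 25 residues belong to this group.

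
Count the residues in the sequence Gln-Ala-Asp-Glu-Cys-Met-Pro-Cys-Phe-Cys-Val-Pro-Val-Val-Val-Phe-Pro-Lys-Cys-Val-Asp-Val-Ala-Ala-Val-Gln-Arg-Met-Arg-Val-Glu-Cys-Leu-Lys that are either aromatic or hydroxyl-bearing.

2

Aromatic: F, W, Y. Hydroxyl-bearing: S, T, Y.
Aromatic residues here: Phe9, Phe16 (2).
Hydroxyl-bearing residues here: none (0).
(Y belongs to both groups, but none appear in this sequence.) Total = 2 + 0 = 2.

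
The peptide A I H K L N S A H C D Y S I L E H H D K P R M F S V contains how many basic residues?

7

The basic amino acids are Lys (K), Arg (R), and His (H).
Matching residues: H3, K4, H9, H17, H18, K20, R22.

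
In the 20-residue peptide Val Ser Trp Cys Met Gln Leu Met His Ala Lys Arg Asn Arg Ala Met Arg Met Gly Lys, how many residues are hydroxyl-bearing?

1

The –OH-bearing residues are Ser, Thr (aliphatic alcohols), and Tyr (phenol).
Matching residues: Ser2.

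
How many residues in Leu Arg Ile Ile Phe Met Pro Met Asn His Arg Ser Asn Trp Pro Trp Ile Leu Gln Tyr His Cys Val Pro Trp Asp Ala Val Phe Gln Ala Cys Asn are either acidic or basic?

5

Acidic: D, E. Basic: H, K, R.
Acidic residues here: Asp26 (1).
Basic residues here: Arg2, His10, Arg11, His21 (4).
The two groups share no amino acid, so total = 1 + 4 = 5.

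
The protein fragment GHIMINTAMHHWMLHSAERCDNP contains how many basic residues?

Lysine (K), arginine (R), and histidine (H) have basic, nitrogen-containing side chains.
Matching residues: H2, H10, H11, H15, R19.

5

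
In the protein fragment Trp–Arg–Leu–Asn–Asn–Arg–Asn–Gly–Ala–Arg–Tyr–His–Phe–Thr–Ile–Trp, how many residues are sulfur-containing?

Only Cys (C) and Met (M) have a sulfur atom in the side chain.
None of the 16 residues belong to this group.

0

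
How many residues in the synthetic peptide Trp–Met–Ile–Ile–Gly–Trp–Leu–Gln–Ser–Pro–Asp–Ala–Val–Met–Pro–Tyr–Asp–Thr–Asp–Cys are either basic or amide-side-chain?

Basic: H, K, R. Amide-side-chain: N, Q.
Basic residues here: none (0).
Amide-side-chain residues here: Gln8 (1).
The two groups share no amino acid, so total = 0 + 1 = 1.

1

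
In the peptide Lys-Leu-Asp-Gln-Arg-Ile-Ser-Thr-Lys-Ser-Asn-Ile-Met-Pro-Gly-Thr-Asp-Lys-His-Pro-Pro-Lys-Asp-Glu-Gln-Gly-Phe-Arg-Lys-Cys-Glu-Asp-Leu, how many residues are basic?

Lysine (K), arginine (R), and histidine (H) have basic, nitrogen-containing side chains.
Matching residues: Lys1, Arg5, Lys9, Lys18, His19, Lys22, Arg28, Lys29.

8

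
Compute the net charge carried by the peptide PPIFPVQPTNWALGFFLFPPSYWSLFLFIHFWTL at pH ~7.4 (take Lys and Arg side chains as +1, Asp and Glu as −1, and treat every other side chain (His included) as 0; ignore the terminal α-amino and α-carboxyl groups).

Positive (K, R): none → +0.
Negative (D, E): none → −0.
Net charge = (+0) + (−0) = 0.

0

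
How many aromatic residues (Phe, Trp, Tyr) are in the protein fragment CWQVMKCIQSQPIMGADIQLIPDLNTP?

1

Matching residues: W2.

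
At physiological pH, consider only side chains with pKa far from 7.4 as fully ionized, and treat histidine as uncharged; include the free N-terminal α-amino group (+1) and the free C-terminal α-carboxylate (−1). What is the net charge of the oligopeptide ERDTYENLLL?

-2

The side chains ionized at physiological pH are Lys/Arg (+1) and Asp/Glu (−1); with His treated as neutral, nothing else contributes.
Positive (K, R): R2 → +1.
Negative (D, E): E1, D3, E6 → −3.
The N-terminus (+1) and C-terminus (−1) cancel.
Net charge = (+1) + (−3) = −2.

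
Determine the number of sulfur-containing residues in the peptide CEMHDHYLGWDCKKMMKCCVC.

Only Cys (C) and Met (M) have a sulfur atom in the side chain.
Matching residues: C1, M3, C12, M15, M16, C18, C19, C21.

8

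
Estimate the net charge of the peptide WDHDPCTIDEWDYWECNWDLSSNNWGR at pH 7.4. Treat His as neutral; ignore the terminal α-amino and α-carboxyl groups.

-6

Near pH 7.4, K and R contribute +1 each, D and E contribute −1 each, and every other side chain (His included, as stated) is uncharged.
Positive (K, R): R27 → +1.
Negative (D, E): D2, D4, D9, E10, D12, E15, D19 → −7.
Net charge = (+1) + (−7) = −6.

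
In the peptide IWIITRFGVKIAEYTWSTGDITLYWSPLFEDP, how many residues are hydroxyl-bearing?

S, T, and Y are the three residues with a side-chain hydroxyl.
Matching residues: T5, Y14, T15, S17, T18, T22, Y24, S26.

8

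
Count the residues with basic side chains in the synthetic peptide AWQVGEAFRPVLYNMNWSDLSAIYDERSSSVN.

The basic amino acids are Lys (K), Arg (R), and His (H).
Matching residues: R9, R27.

2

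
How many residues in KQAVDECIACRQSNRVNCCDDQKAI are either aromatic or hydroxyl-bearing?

Aromatic: F, W, Y. Hydroxyl-bearing: S, T, Y.
Aromatic residues here: none (0).
Hydroxyl-bearing residues here: S13 (1).
(Y belongs to both groups, but none appear in this sequence.) Total = 0 + 1 = 1.

1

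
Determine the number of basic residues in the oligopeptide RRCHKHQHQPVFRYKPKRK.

The basic amino acids are Lys (K), Arg (R), and His (H).
Matching residues: R1, R2, H4, K5, H6, H8, R13, K15, K17, R18, K19.

11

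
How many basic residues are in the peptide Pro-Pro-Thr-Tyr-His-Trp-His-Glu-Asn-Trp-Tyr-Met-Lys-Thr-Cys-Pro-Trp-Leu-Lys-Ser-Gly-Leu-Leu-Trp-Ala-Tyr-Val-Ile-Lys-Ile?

5

K, R, and H are the three residues with basic side chains (ε-amine, guanidinium, and imidazole respectively).
Matching residues: His5, His7, Lys13, Lys19, Lys29.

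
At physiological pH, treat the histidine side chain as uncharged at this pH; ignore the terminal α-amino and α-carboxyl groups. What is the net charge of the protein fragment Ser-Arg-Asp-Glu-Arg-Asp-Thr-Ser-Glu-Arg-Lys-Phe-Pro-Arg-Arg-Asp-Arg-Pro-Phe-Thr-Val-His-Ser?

+2

The side chains ionized at physiological pH are Lys/Arg (+1) and Asp/Glu (−1); with His treated as neutral, nothing else contributes.
Positive (K, R): Arg2, Arg5, Arg10, Lys11, Arg14, Arg15, Arg17 → +7.
Negative (D, E): Asp3, Glu4, Asp6, Glu9, Asp16 → −5.
Net charge = (+7) + (−5) = +2.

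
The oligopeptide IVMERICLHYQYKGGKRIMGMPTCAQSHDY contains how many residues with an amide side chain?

2

Asparagine (N) and glutamine (Q) have uncharged amide side chains.
Matching residues: Q11, Q26.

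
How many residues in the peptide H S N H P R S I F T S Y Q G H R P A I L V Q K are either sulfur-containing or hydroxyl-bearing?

Sulfur-containing: C, M. Hydroxyl-bearing: S, T, Y.
Sulfur-containing residues here: none (0).
Hydroxyl-bearing residues here: S2, S7, T10, S11, Y12 (5).
The two groups share no amino acid, so total = 0 + 5 = 5.

5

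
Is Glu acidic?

Yes

Only D (aspartate) and E (glutamate) carry a side-chain carboxylic acid.
Glutamate is in this group.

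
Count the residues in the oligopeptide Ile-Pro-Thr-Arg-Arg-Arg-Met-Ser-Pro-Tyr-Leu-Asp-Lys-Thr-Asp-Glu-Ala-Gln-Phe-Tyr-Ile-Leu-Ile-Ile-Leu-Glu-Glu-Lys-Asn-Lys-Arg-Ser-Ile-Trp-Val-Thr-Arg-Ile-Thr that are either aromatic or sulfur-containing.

5

Aromatic: F, W, Y. Sulfur-containing: C, M.
Aromatic residues here: Tyr10, Phe19, Tyr20, Trp34 (4).
Sulfur-containing residues here: Met7 (1).
The two groups share no amino acid, so total = 4 + 1 = 5.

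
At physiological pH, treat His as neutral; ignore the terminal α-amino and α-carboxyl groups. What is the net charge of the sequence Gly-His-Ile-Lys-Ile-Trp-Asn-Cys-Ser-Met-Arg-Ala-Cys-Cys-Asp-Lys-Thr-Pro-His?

Near pH 7.4, K and R contribute +1 each, D and E contribute −1 each, and every other side chain (His included, as stated) is uncharged.
Positive (K, R): Lys4, Arg11, Lys16 → +3.
Negative (D, E): Asp15 → −1.
Net charge = (+3) + (−1) = +2.

+2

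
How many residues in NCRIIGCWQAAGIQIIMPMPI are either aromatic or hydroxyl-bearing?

Aromatic: F, W, Y. Hydroxyl-bearing: S, T, Y.
Aromatic residues here: W8 (1).
Hydroxyl-bearing residues here: none (0).
(Y belongs to both groups, but none appear in this sequence.) Total = 1 + 0 = 1.

1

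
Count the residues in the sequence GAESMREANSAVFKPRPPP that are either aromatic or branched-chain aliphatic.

Aromatic: F, W, Y. Branched-chain aliphatic: I, L, V.
Aromatic residues here: F13 (1).
Branched-chain aliphatic residues here: V12 (1).
The two groups share no amino acid, so total = 1 + 1 = 2.

2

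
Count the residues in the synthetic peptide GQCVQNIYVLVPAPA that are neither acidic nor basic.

15

Acidic: D, E. Basic: K, R, H. All other residues are neither.
Matching residues: G1, Q2, C3, V4, Q5, N6, I7, Y8, V9, L10, V11, P12, A13, P14, A15.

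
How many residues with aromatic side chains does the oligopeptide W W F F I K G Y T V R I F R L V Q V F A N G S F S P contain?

F, W, and Y each carry an aromatic ring on the side chain.
Matching residues: W1, W2, F3, F4, Y8, F13, F19, F24.

8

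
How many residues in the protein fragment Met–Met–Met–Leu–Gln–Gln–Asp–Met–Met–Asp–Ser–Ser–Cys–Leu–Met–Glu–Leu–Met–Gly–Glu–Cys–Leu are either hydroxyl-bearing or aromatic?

2

Hydroxyl-bearing: S, T, Y. Aromatic: F, W, Y.
Hydroxyl-bearing residues here: Ser11, Ser12 (2).
Aromatic residues here: none (0).
(Y belongs to both groups, but none appear in this sequence.) Total = 2 + 0 = 2.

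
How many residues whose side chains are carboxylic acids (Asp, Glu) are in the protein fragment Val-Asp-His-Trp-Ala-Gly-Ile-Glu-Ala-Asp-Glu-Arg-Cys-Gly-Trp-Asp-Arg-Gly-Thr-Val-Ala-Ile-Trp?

5

Matching residues: Asp2, Glu8, Asp10, Glu11, Asp16.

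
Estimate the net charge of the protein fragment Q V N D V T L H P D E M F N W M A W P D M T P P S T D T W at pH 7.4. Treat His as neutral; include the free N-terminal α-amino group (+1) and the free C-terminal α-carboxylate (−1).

Near pH 7.4, K and R contribute +1 each, D and E contribute −1 each, and every other side chain (His included, as stated) is uncharged.
Positive (K, R): none → +0.
Negative (D, E): D4, D10, E11, D20, D27 → −5.
The N-terminus (+1) and C-terminus (−1) cancel.
Net charge = (+0) + (−5) = −5.

-5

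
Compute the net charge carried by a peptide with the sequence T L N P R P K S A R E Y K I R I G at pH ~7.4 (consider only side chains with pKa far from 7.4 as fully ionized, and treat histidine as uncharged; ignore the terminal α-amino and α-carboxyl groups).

At pH ~7.4 the Lys and Arg side chains are protonated (+1), the Asp and Glu side chains are deprotonated (−1), and with His taken as neutral all other side chains carry no charge.
Positive (K, R): R5, K7, R10, K13, R15 → +5.
Negative (D, E): E11 → −1.
Net charge = (+5) + (−1) = +4.

+4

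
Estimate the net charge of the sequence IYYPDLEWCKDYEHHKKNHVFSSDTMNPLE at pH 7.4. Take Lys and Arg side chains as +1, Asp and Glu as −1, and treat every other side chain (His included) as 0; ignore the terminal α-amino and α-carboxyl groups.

Positive (K, R): K10, K16, K17 → +3.
Negative (D, E): D5, E7, D11, E13, D24, E30 → −6.
Net charge = (+3) + (−6) = −3.

-3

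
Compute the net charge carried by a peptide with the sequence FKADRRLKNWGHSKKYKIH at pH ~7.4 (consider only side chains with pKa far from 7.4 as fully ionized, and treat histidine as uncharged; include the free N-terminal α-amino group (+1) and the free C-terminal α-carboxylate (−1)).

The side chains ionized at physiological pH are Lys/Arg (+1) and Asp/Glu (−1); with His treated as neutral, nothing else contributes.
Positive (K, R): K2, R5, R6, K8, K14, K15, K17 → +7.
Negative (D, E): D4 → −1.
The N-terminus (+1) and C-terminus (−1) cancel.
Net charge = (+7) + (−1) = +6.

+6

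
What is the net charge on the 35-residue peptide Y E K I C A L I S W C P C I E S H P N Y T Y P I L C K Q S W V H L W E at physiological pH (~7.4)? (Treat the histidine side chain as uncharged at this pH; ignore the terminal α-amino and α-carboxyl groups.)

Near pH 7.4, K and R contribute +1 each, D and E contribute −1 each, and every other side chain (His included, as stated) is uncharged.
Positive (K, R): K3, K27 → +2.
Negative (D, E): E2, E15, E35 → −3.
Net charge = (+2) + (−3) = −1.

-1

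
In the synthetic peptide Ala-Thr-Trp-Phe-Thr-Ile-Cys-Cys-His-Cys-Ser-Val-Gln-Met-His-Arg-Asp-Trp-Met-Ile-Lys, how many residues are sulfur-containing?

5

Only Cys (C) and Met (M) have a sulfur atom in the side chain.
Matching residues: Cys7, Cys8, Cys10, Met14, Met19.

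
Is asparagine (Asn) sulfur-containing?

No

Cysteine (C, thiol) and methionine (M, thioether) are the two sulfur-containing amino acids.
Asparagine is not in this group.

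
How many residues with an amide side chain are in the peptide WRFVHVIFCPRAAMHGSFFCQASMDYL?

Asparagine (N) and glutamine (Q) have uncharged amide side chains.
Matching residues: Q21.

1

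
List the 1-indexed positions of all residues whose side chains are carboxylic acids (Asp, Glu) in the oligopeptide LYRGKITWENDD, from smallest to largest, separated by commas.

9, 11, 12

Matching residues: E9, D11, D12.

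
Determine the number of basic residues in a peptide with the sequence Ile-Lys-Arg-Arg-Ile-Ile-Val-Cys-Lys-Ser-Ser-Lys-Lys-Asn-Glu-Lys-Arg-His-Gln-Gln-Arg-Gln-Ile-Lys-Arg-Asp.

12

The basic amino acids are Lys (K), Arg (R), and His (H).
Matching residues: Lys2, Arg3, Arg4, Lys9, Lys12, Lys13, Lys16, Arg17, His18, Arg21, Lys24, Arg25.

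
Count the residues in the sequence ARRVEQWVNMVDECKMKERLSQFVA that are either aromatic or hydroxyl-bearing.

3

Aromatic: F, W, Y. Hydroxyl-bearing: S, T, Y.
Aromatic residues here: W7, F23 (2).
Hydroxyl-bearing residues here: S21 (1).
(Y belongs to both groups, but none appear in this sequence.) Total = 2 + 1 = 3.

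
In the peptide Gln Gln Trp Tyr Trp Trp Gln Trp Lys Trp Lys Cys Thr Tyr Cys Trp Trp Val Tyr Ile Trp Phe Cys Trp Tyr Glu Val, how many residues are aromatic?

14

The aromatic amino acids are Phe (F, benzyl), Trp (W, indole), and Tyr (Y, phenol).
Matching residues: Trp3, Tyr4, Trp5, Trp6, Trp8, Trp10, Tyr14, Trp16, Trp17, Tyr19, Trp21, Phe22, Trp24, Tyr25.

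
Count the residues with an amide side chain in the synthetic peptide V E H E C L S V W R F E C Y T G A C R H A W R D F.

0

The amide-side-chain residues are Asn (N) and Gln (Q).
None of the 25 residues belong to this group.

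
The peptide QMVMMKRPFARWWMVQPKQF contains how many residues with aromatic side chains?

4

Phenylalanine (F), tryptophan (W), and tyrosine (Y) have aromatic ring side chains.
Matching residues: F9, W12, W13, F20.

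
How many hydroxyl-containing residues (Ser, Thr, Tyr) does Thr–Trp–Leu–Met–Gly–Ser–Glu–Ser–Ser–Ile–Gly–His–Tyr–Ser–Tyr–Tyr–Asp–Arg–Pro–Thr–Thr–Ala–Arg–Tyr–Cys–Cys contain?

Matching residues: Thr1, Ser6, Ser8, Ser9, Tyr13, Ser14, Tyr15, Tyr16, Thr20, Thr21, Tyr24.

11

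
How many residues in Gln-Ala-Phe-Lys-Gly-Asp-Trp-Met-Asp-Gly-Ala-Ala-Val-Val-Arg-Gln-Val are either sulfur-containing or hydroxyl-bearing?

Sulfur-containing: C, M. Hydroxyl-bearing: S, T, Y.
Sulfur-containing residues here: Met8 (1).
Hydroxyl-bearing residues here: none (0).
The two groups share no amino acid, so total = 1 + 0 = 1.

1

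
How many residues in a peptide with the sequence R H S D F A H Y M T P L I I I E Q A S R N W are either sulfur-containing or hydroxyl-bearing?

Sulfur-containing: C, M. Hydroxyl-bearing: S, T, Y.
Sulfur-containing residues here: M9 (1).
Hydroxyl-bearing residues here: S3, Y8, T10, S19 (4).
The two groups share no amino acid, so total = 1 + 4 = 5.

5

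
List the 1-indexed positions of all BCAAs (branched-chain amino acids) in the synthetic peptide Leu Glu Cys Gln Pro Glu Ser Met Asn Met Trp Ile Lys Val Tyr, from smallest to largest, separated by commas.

Valine (V), leucine (L), and isoleucine (I) are the branched-chain amino acids.
Matching residues: Leu1, Ile12, Val14.

1, 12, 14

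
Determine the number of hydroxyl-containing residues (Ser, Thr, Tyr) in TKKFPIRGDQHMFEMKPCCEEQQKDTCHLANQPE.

Matching residues: T1, T26.

2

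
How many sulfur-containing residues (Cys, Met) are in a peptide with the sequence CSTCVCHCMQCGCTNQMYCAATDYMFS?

10

Matching residues: C1, C4, C6, C8, M9, C11, C13, M17, C19, M25.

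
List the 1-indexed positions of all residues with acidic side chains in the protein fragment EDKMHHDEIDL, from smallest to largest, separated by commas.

1, 2, 7, 8, 10

Only D (aspartate) and E (glutamate) carry a side-chain carboxylic acid.
Matching residues: E1, D2, D7, E8, D10.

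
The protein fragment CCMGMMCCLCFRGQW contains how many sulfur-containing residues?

8

The sulfur-bearing residues are cysteine (–SH) and methionine (–S–CH₃).
Matching residues: C1, C2, M3, M5, M6, C7, C8, C10.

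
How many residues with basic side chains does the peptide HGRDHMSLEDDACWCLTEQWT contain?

3

K, R, and H are the three residues with basic side chains (ε-amine, guanidinium, and imidazole respectively).
Matching residues: H1, R3, H5.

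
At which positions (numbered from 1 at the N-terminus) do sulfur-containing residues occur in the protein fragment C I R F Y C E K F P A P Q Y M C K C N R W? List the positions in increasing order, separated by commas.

1, 6, 15, 16, 18

The sulfur-bearing residues are cysteine (–SH) and methionine (–S–CH₃).
Matching residues: C1, C6, M15, C16, C18.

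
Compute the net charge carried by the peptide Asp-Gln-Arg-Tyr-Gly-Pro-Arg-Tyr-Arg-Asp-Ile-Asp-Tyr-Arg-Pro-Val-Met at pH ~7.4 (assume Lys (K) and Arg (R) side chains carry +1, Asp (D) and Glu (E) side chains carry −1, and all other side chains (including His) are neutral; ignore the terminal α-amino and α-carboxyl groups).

+1

Positive (K, R): Arg3, Arg7, Arg9, Arg14 → +4.
Negative (D, E): Asp1, Asp10, Asp12 → −3.
Net charge = (+4) + (−3) = +1.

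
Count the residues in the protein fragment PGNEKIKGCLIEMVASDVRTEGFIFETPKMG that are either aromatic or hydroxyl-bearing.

Aromatic: F, W, Y. Hydroxyl-bearing: S, T, Y.
Aromatic residues here: F23, F25 (2).
Hydroxyl-bearing residues here: S16, T20, T27 (3).
(Y belongs to both groups, but none appear in this sequence.) Total = 2 + 3 = 5.

5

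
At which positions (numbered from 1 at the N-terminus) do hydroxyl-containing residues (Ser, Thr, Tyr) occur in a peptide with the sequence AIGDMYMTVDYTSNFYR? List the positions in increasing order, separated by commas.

6, 8, 11, 12, 13, 16

Matching residues: Y6, T8, Y11, T12, S13, Y16.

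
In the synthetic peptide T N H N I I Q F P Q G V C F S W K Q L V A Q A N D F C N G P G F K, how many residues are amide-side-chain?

8

Only N (asparagine) and Q (glutamine) carry a side-chain carboxamide.
Matching residues: N2, N4, Q7, Q10, Q18, Q22, N24, N28.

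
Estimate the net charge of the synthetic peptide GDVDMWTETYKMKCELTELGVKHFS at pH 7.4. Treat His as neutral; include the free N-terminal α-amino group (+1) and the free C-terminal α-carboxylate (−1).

-2

The side chains ionized at physiological pH are Lys/Arg (+1) and Asp/Glu (−1); with His treated as neutral, nothing else contributes.
Positive (K, R): K11, K13, K22 → +3.
Negative (D, E): D2, D4, E8, E15, E18 → −5.
The N-terminus (+1) and C-terminus (−1) cancel.
Net charge = (+3) + (−5) = −2.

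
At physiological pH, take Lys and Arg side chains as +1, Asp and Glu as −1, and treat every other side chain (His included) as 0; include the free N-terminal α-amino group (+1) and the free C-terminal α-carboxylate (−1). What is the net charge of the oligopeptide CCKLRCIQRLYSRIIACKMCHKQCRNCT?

+7

Positive (K, R): K3, R5, R9, R13, K18, K22, R25 → +7.
Negative (D, E): none → −0.
The N-terminus (+1) and C-terminus (−1) cancel.
Net charge = (+7) + (−0) = +7.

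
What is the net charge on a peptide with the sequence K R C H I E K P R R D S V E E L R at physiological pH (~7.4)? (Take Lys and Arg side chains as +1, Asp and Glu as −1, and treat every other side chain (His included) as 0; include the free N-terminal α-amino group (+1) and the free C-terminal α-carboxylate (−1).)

Positive (K, R): K1, R2, K7, R9, R10, R17 → +6.
Negative (D, E): E6, D11, E14, E15 → −4.
The N-terminus (+1) and C-terminus (−1) cancel.
Net charge = (+6) + (−4) = +2.

+2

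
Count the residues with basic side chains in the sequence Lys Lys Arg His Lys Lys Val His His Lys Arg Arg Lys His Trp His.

14

The basic amino acids are Lys (K), Arg (R), and His (H).
Matching residues: Lys1, Lys2, Arg3, His4, Lys5, Lys6, His8, His9, Lys10, Arg11, Arg12, Lys13, His14, His16.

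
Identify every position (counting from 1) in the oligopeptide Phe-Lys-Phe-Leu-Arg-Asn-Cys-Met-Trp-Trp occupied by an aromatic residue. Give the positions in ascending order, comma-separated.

Matching residues: Phe1, Phe3, Trp9, Trp10.

1, 3, 9, 10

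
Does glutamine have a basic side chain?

No

K, R, and H are the three residues with basic side chains (ε-amine, guanidinium, and imidazole respectively).
Glutamine is not in this group.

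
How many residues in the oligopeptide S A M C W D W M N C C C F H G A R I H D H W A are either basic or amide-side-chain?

5

Basic: H, K, R. Amide-side-chain: N, Q.
Basic residues here: H14, R17, H19, H21 (4).
Amide-side-chain residues here: N9 (1).
The two groups share no amino acid, so total = 4 + 1 = 5.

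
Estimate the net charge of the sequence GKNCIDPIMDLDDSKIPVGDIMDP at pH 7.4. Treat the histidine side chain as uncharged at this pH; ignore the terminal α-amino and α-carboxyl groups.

At pH ~7.4 the Lys and Arg side chains are protonated (+1), the Asp and Glu side chains are deprotonated (−1), and with His taken as neutral all other side chains carry no charge.
Positive (K, R): K2, K15 → +2.
Negative (D, E): D6, D10, D12, D13, D20, D23 → −6.
Net charge = (+2) + (−6) = −4.

-4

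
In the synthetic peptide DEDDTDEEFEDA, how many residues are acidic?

Only D (aspartate) and E (glutamate) carry a side-chain carboxylic acid.
Matching residues: D1, E2, D3, D4, D6, E7, E8, E10, D11.

9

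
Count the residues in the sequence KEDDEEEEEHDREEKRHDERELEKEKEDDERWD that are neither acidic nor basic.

Acidic: D, E. Basic: K, R, H. All other residues are neither.
Matching residues: L22, W32.

2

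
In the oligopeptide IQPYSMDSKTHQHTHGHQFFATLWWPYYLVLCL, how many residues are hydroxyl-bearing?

8

S, T, and Y are the three residues with a side-chain hydroxyl.
Matching residues: Y4, S5, S8, T10, T14, T22, Y27, Y28.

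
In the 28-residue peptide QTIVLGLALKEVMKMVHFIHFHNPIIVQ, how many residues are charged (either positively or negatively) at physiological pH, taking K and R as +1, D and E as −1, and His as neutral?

3

Charged side chains at pH ~7.4: K, R (positive); D, E (negative).
Matching residues: K10, E11, K14.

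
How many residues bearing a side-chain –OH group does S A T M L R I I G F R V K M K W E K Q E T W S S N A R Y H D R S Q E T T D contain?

9

Serine (S), threonine (T), and tyrosine (Y) each carry a hydroxyl group on the side chain.
Matching residues: S1, T3, T21, S23, S24, Y28, S32, T35, T36.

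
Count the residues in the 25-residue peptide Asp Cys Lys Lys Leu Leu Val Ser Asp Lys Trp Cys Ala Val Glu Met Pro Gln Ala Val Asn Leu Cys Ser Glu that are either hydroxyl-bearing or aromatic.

Hydroxyl-bearing: S, T, Y. Aromatic: F, W, Y.
Hydroxyl-bearing residues here: Ser8, Ser24 (2).
Aromatic residues here: Trp11 (1).
(Y belongs to both groups, but none appear in this sequence.) Total = 2 + 1 = 3.

3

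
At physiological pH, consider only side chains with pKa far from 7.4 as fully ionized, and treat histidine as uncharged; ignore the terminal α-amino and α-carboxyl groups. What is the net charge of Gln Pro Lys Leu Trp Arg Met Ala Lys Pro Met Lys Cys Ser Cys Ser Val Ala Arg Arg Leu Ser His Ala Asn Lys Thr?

At pH ~7.4 the Lys and Arg side chains are protonated (+1), the Asp and Glu side chains are deprotonated (−1), and with His taken as neutral all other side chains carry no charge.
Positive (K, R): Lys3, Arg6, Lys9, Lys12, Arg19, Arg20, Lys26 → +7.
Negative (D, E): none → −0.
Net charge = (+7) + (−0) = +7.

+7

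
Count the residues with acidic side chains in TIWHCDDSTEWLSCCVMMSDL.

4

The acidic residues are Asp (D) and Glu (E), whose side chains end in a carboxylate group.
Matching residues: D6, D7, E10, D20.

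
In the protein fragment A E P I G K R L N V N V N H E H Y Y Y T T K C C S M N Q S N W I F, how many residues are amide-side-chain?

Only N (asparagine) and Q (glutamine) carry a side-chain carboxamide.
Matching residues: N9, N11, N13, N27, Q28, N30.

6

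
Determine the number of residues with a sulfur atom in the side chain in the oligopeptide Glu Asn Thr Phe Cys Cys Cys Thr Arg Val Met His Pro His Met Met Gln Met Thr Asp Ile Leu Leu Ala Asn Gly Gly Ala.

7

The sulfur-bearing residues are cysteine (–SH) and methionine (–S–CH₃).
Matching residues: Cys5, Cys6, Cys7, Met11, Met15, Met16, Met18.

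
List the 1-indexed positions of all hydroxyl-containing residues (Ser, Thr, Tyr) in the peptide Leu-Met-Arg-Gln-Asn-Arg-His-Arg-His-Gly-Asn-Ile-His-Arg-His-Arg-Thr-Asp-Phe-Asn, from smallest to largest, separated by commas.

Matching residues: Thr17.

17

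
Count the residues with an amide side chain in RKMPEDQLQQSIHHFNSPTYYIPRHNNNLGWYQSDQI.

Asparagine (N) and glutamine (Q) have uncharged amide side chains.
Matching residues: Q7, Q9, Q10, N16, N26, N27, N28, Q33, Q36.

9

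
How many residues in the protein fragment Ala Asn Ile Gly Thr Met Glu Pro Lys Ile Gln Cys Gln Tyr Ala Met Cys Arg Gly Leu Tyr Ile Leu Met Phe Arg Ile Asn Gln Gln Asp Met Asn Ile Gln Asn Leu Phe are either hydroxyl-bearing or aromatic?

Hydroxyl-bearing: S, T, Y. Aromatic: F, W, Y.
Hydroxyl-bearing residues here: Thr5, Tyr14, Tyr21 (3).
Aromatic residues here: Tyr14, Tyr21, Phe25, Phe38 (4).
Y is in both groups, so the 2 Y residues must not be double-counted.
Total = 3 + 4 − 2 = 5.

5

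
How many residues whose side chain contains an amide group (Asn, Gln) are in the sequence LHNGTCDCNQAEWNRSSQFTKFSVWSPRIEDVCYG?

5

Matching residues: N3, N9, Q10, N14, Q18.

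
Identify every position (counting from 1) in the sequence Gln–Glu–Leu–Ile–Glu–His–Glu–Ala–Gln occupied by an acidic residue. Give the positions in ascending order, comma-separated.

Aspartate (D) and glutamate (E) have carboxylic-acid side chains and are the acidic amino acids.
Matching residues: Glu2, Glu5, Glu7.

2, 5, 7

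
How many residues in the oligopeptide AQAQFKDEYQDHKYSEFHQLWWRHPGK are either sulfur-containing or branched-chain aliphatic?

Sulfur-containing: C, M. Branched-chain aliphatic: I, L, V.
Sulfur-containing residues here: none (0).
Branched-chain aliphatic residues here: L20 (1).
The two groups share no amino acid, so total = 0 + 1 = 1.

1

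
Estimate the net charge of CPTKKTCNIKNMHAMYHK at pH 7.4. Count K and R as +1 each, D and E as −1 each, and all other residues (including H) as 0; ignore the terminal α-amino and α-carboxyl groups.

+4

Positive (K, R): K4, K5, K10, K18 → +4.
Negative (D, E): none → −0.
Net charge = (+4) + (−0) = +4.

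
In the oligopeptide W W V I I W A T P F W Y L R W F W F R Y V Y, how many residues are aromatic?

12

The aromatic amino acids are Phe (F, benzyl), Trp (W, indole), and Tyr (Y, phenol).
Matching residues: W1, W2, W6, F10, W11, Y12, W15, F16, W17, F18, Y20, Y22.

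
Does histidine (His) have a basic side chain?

Yes

K, R, and H are the three residues with basic side chains (ε-amine, guanidinium, and imidazole respectively).
Histidine is in this group.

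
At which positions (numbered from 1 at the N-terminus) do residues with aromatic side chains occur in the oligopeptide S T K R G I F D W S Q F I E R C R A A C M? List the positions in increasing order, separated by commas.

Phenylalanine (F), tryptophan (W), and tyrosine (Y) have aromatic ring side chains.
Matching residues: F7, W9, F12.

7, 9, 12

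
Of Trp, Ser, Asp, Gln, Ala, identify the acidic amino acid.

The acidic residues are Asp (D) and Glu (E), whose side chains end in a carboxylate group.
Of the listed options, only Asp belongs to this group.

Asp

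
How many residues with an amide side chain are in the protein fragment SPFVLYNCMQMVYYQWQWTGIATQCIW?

5

The amide-side-chain residues are Asn (N) and Gln (Q).
Matching residues: N7, Q10, Q15, Q17, Q24.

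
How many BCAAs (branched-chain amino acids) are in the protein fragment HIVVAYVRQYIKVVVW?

8

Valine (V), leucine (L), and isoleucine (I) are the branched-chain amino acids.
Matching residues: I2, V3, V4, V7, I11, V13, V14, V15.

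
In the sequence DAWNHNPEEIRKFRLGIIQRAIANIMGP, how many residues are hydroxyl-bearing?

Serine (S), threonine (T), and tyrosine (Y) each carry a hydroxyl group on the side chain.
None of the 28 residues belong to this group.

0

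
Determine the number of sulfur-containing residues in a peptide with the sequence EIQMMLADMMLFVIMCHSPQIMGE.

7

Cysteine (C, thiol) and methionine (M, thioether) are the two sulfur-containing amino acids.
Matching residues: M4, M5, M9, M10, M15, C16, M22.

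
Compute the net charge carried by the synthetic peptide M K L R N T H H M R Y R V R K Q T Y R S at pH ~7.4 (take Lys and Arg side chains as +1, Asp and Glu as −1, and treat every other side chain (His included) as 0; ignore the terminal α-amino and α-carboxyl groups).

+7

Positive (K, R): K2, R4, R10, R12, R14, K15, R19 → +7.
Negative (D, E): none → −0.
Net charge = (+7) + (−0) = +7.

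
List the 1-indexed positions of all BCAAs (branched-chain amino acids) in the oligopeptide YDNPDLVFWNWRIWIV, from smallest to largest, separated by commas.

6, 7, 13, 15, 16

The BCAAs are Val, Leu, and Ile — aliphatic side chains with a branch point.
Matching residues: L6, V7, I13, I15, V16.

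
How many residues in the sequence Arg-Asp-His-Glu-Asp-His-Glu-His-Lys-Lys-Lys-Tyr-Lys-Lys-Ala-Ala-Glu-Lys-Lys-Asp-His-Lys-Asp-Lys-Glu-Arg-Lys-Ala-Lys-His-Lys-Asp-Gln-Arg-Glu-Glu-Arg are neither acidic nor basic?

Acidic: D, E. Basic: K, R, H. All other residues are neither.
Matching residues: Tyr12, Ala15, Ala16, Ala28, Gln33.

5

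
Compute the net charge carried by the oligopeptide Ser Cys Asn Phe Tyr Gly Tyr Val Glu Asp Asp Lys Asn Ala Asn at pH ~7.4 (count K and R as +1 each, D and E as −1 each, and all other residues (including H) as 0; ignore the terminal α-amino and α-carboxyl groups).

-2

Positive (K, R): Lys12 → +1.
Negative (D, E): Glu9, Asp10, Asp11 → −3.
Net charge = (+1) + (−3) = −2.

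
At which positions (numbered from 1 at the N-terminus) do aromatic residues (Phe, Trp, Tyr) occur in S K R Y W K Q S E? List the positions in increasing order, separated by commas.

Matching residues: Y4, W5.

4, 5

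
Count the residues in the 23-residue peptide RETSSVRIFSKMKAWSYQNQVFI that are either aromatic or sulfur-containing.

Aromatic: F, W, Y. Sulfur-containing: C, M.
Aromatic residues here: F9, W15, Y17, F22 (4).
Sulfur-containing residues here: M12 (1).
The two groups share no amino acid, so total = 4 + 1 = 5.

5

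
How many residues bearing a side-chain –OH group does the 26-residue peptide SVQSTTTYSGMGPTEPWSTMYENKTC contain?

The –OH-bearing residues are Ser, Thr (aliphatic alcohols), and Tyr (phenol).
Matching residues: S1, S4, T5, T6, T7, Y8, S9, T14, S18, T19, Y21, T25.

12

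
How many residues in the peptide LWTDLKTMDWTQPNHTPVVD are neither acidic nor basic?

Acidic: D, E. Basic: K, R, H. All other residues are neither.
Matching residues: L1, W2, T3, L5, T7, M8, W10, T11, Q12, P13, N14, T16, P17, V18, V19.

15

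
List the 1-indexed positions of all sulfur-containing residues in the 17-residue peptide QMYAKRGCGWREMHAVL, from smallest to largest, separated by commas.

Cysteine (C, thiol) and methionine (M, thioether) are the two sulfur-containing amino acids.
Matching residues: M2, C8, M13.

2, 8, 13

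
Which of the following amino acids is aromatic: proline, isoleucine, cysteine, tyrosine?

tyrosine

The aromatic amino acids are Phe (F, benzyl), Trp (W, indole), and Tyr (Y, phenol).
Of the listed options, only tyrosine belongs to this group.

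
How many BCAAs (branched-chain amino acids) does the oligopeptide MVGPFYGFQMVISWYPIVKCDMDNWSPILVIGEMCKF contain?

9

The BCAAs are Val, Leu, and Ile — aliphatic side chains with a branch point.
Matching residues: V2, V11, I12, I17, V18, I28, L29, V30, I31.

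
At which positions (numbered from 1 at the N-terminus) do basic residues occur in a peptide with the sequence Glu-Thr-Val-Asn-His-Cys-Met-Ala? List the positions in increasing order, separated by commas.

5

Lysine (K), arginine (R), and histidine (H) have basic, nitrogen-containing side chains.
Matching residues: His5.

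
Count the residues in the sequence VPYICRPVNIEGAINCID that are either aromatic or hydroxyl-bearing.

Aromatic: F, W, Y. Hydroxyl-bearing: S, T, Y.
Aromatic residues here: Y3 (1).
Hydroxyl-bearing residues here: Y3 (1).
Y is in both groups, so the 1 Y residue must not be double-counted.
Total = 1 + 1 − 1 = 1.

1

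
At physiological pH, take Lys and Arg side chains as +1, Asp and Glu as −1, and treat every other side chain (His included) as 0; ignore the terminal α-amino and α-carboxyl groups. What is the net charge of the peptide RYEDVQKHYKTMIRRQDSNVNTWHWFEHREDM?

0

Positive (K, R): R1, K7, K10, R14, R15, R29 → +6.
Negative (D, E): E3, D4, D17, E27, E30, D31 → −6.
Net charge = (+6) + (−6) = 0.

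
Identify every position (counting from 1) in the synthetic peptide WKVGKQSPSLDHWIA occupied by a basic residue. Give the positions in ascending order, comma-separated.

2, 5, 12

K, R, and H are the three residues with basic side chains (ε-amine, guanidinium, and imidazole respectively).
Matching residues: K2, K5, H12.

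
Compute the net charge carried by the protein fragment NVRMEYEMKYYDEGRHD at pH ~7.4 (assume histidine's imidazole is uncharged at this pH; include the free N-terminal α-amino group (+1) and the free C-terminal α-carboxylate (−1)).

Near pH 7.4, K and R contribute +1 each, D and E contribute −1 each, and every other side chain (His included, as stated) is uncharged.
Positive (K, R): R3, K9, R15 → +3.
Negative (D, E): E5, E7, D12, E13, D17 → −5.
The N-terminus (+1) and C-terminus (−1) cancel.
Net charge = (+3) + (−5) = −2.

-2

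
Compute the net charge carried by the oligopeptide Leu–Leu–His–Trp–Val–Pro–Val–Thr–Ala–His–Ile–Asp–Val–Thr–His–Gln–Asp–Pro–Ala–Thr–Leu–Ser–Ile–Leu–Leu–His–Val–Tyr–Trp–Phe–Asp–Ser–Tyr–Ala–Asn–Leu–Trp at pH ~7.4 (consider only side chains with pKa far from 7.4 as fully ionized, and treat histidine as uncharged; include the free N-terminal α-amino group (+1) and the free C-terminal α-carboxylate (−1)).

At pH ~7.4 the Lys and Arg side chains are protonated (+1), the Asp and Glu side chains are deprotonated (−1), and with His taken as neutral all other side chains carry no charge.
Positive (K, R): none → +0.
Negative (D, E): Asp12, Asp17, Asp31 → −3.
The N-terminus (+1) and C-terminus (−1) cancel.
Net charge = (+0) + (−3) = −3.

-3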